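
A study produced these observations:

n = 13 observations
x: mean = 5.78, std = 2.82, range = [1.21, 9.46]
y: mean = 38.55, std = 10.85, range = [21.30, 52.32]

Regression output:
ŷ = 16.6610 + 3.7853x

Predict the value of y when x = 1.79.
ŷ = 23.4367

x = 1.79 lies inside the observed range [1.21, 9.46], so the fitted equation applies directly:

ŷ = 16.6610 + 3.7853 × 1.79
ŷ = 16.6610 + 6.7757
ŷ = 23.4367

This is the fitted mean response at that x — an individual observation would come with a wider prediction interval.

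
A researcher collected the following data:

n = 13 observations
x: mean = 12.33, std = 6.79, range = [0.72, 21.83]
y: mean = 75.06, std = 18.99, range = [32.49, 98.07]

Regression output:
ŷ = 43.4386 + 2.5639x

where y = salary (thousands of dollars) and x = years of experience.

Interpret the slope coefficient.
An increase of one year in experience is associated with a 2.5639 thousand dollars increase in predicted salary.

The slope β₁ = 2.5639 gives the rate at which the fitted salary changes with experience.

Interpretation:
- Experience up by 1 year → predicted salary increases by 2.5639 thousand dollars
- This is a linear approximation: the same per-unit change is assumed across the whole observed x range

The intercept β₀ = 43.4386 is the predicted salary when experience = 0; since the smallest observed x is 0.72, this is an extrapolation and mainly anchors the line.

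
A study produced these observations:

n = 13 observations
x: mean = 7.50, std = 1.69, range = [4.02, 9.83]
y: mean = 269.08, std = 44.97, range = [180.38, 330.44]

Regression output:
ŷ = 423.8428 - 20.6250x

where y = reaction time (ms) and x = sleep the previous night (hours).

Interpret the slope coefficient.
On average, reaction time is about 20.6250 ms lower for every extra hour of sleep.

The slope β₁ = -20.6250 gives the rate at which the fitted reaction time changes with sleep.

Interpretation:
- Sleep up by 1 hour → predicted reaction time decreases by 20.6250 ms
- This is a linear approximation: the same per-unit change is assumed across the whole observed x range
- The sign (−) gives the direction; the magnitude 20.6250 gives the size of the effect per hour

(β₀ = 423.8428 is the fitted value at x = 0 and is not part of the slope interpretation.)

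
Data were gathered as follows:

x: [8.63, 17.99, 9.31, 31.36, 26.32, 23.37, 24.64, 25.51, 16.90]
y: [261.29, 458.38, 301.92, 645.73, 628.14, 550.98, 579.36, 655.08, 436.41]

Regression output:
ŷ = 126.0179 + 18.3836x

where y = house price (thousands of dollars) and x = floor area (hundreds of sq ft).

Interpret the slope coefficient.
On average, house price is about 18.3836 thousand dollars higher for every extra hundred sq ft of floor area.

The slope coefficient β₁ = 18.3836 represents the marginal effect of floor area on house price.

Interpretation:
- Floor area up by 1 hundred sq ft → predicted house price increases by 18.3836 thousand dollars
- The effect is assumed constant over the observed range of x (linearity)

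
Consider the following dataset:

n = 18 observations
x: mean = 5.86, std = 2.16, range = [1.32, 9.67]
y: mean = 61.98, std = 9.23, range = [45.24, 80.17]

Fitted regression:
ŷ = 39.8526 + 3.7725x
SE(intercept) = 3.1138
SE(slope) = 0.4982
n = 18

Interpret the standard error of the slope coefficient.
The slope 3.7725 is pinned down to within about ±0.4982 (one SE) by these data — relative uncertainty 13.2%, i.e. precise.

SE(β̂₁) = s / √Sxx, where s is the residual standard deviation and Sxx = Σ(x − x̄)². It is the yardstick for how far β̂₁ = 3.7725 could plausibly be from the true slope.

Relative precision:
- SE / |β̂₁| = 0.4982 / 3.7725 = 13.2%
- Rule of thumb (under 20%: precise; 20% to under 50%: moderately precise; 50% or more: imprecise) → precise

Rough 95% range (±2 SE): 3.7725 ± 0.9964 → (2.7761, 4.7689).

What drives SE(β̂₁): wider spread of x values → smaller SE.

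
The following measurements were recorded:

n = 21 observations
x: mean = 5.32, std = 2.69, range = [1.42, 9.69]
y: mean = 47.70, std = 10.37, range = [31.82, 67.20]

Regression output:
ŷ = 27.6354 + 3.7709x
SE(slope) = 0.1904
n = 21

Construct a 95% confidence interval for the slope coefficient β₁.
The 95% CI for β₁ is (3.3724, 4.1694)

Confidence interval for the slope:

The 95% CI for β₁ is: β̂₁ ± t*(α/2, n-2) × SE(β̂₁)

Step 1: Find critical t-value
- Confidence level = 0.95
- Degrees of freedom = n - 2 = 21 - 2 = 19
- t*(α/2, 19) = 2.0930

Step 2: Calculate margin of error
Margin = 2.0930 × 0.1904 = 0.3985

Step 3: Construct interval
CI = 3.7709 ± 0.3985
CI = (3.3724, 4.1694)

Interpretation: intervals built this way capture the true β₁ in 95% of repeated samples; here the plausible range for the per-unit effect of x on y is 3.3724 to 4.1694.
Since 0 is outside the interval, a two-sided test at α = 0.05 would reject H₀: β₁ = 0.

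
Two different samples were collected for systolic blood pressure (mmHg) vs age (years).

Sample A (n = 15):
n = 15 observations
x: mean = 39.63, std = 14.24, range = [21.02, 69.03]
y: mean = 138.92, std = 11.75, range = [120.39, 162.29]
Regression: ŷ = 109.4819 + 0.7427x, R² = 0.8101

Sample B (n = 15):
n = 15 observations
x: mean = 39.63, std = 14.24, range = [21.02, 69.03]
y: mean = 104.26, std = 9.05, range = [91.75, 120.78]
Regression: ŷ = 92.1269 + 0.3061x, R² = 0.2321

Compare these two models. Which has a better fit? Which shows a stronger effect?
Model A has the better fit (R² = 0.8101 vs 0.2321). Model A shows the stronger effect (|β₁| = 0.7427 vs 0.3061).

Model Comparison:

Which explains more variance? (R²)
- Model A: R² = 0.8101 → 81.01% of variance in blood pressure explained
- Model B: R² = 0.2321 → 23.21% of variance in blood pressure explained
- 0.8101 > 0.2321 → Model A has the better fit

Effect size (slope magnitude):
- Model A: β₁ = 0.7427 → predicted blood pressure rises 0.7427 mmHg per additional year of age
- Model B: β₁ = 0.3061 → predicted blood pressure rises 0.3061 mmHg per additional year of age
- |0.7427| > |0.3061| → Model A shows the stronger marginal effect

Note: R² measures how tightly points cluster around the line; β₁ measures how steep the line is — they answer different questions.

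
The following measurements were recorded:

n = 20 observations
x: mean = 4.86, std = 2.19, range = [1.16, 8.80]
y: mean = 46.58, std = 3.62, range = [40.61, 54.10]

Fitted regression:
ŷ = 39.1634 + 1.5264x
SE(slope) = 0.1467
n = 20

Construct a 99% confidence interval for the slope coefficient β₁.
The 99% CI for β₁ is (1.1041, 1.9487)

Confidence interval for the slope:

The 99% CI for β₁ is: β̂₁ ± t*(α/2, n-2) × SE(β̂₁)

Step 1: Find critical t-value
- Confidence level = 0.99
- Degrees of freedom = n - 2 = 20 - 2 = 18
- t*(α/2, 18) = 2.8784

Step 2: Calculate margin of error
Margin = 2.8784 × 0.1467 = 0.4223

Step 3: Construct interval
CI = 1.5264 ± 0.4223
CI = (1.1041, 1.9487)

Interpretation: each one-unit increase in x is associated with a change in mean y of between 1.1041 and 1.9487, with 99% confidence.
The interval does not include 0, suggesting a significant linear relationship.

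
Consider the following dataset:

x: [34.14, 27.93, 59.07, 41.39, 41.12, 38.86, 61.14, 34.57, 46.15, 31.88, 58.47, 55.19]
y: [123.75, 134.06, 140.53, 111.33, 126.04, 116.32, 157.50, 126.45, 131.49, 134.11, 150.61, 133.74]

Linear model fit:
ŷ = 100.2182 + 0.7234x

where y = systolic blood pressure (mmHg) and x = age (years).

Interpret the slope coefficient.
For each additional year of age, predicted blood pressure increases by approximately 0.7234 mmHg.

The slope coefficient β₁ = 0.7234 represents the marginal effect of age on blood pressure.

Interpretation:
- Age up by 1 year → predicted blood pressure increases by 0.7234 mmHg
- The effect is assumed constant over the observed range of x (linearity)
- The sign (+) gives the direction; the magnitude 0.7234 gives the size of the effect per year

(β₀ = 100.2182 is the fitted value at x = 0 and is not part of the slope interpretation.)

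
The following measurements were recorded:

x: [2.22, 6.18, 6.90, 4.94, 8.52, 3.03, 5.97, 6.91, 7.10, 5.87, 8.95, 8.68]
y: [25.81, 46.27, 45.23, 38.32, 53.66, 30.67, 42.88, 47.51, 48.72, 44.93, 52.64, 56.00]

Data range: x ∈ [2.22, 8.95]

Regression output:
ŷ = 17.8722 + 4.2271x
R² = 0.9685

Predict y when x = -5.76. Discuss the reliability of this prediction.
ŷ = -6.4759, but this is extrapolation (below the data range [2.22, 8.95]) and may be unreliable.

Prediction calculation:
ŷ = 17.8722 + 4.2271 × (-5.76)
ŷ = -6.4759

Reliability:
- Data range: x ∈ [2.22, 8.95]
- Prediction point: x = -5.76 is 7.98 units below the observed range → this is EXTRAPOLATION, not interpolation

Why that matters here:
- The standard error of prediction grows with (x − x̄)², and x = -5.76 is far from x̄ = 6.27
- There are no observations near this x to validate the fitted line there

A defensible statement: 'if the linear trend continued to x = -5.76, y would be about -6.4759' — the premise is untested.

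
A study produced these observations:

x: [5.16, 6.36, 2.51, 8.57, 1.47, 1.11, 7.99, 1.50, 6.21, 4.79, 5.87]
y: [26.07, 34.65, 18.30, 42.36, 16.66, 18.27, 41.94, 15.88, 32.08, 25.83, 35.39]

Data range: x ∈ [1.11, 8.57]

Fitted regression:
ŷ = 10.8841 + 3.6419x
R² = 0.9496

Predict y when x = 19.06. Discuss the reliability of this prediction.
The equation gives ŷ = 80.2987; however x = 19.06 is 10.49 units above the observed range, so this extrapolated value should not be trusted.

Prediction calculation:
ŷ = 10.8841 + 3.6419 × 19.06
ŷ = 80.2987

Reliability:
- Data range: x ∈ [1.11, 8.57]
- Prediction point: x = 19.06 is 10.49 units above the observed range → this is EXTRAPOLATION, not interpolation

Why that matters here:
- The standard error of prediction grows with (x − x̄)², and x = 19.06 is far from x̄ = 4.69
- There are no observations near this x to validate the fitted line there
- Real relationships often flatten, saturate, or turn nonlinear at extremes

Report the number if required, but flag clearly that it is an extrapolation.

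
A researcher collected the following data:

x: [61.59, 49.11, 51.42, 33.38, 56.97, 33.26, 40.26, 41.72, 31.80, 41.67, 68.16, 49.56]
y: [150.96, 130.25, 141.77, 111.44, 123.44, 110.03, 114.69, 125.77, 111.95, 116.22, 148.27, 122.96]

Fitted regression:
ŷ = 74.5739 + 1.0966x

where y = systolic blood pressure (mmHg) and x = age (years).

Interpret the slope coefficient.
An increase of one year in age is associated with a 1.0966 mmHg increase in predicted blood pressure.

The slope β₁ = 1.0966 gives the rate at which the fitted blood pressure changes with age.

Interpretation:
- Age up by 1 year → predicted blood pressure increases by 1.0966 mmHg
- The effect is assumed constant over the observed range of x (linearity)

The intercept β₀ = 74.5739 is the predicted blood pressure when age = 0; since the smallest observed x is 31.80, this is an extrapolation and mainly anchors the line.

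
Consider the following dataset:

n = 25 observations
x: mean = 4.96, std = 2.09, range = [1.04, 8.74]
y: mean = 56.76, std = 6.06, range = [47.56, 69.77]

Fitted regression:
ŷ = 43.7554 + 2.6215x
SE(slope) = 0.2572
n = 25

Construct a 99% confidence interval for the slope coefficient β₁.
The 99% CI for β₁ is (1.8995, 3.3435)

Confidence interval for the slope:

The 99% CI for β₁ is: β̂₁ ± t*(α/2, n-2) × SE(β̂₁)

Step 1: Find critical t-value
- Confidence level = 0.99
- Degrees of freedom = n - 2 = 25 - 2 = 23
- t*(α/2, 23) = 2.8073

Step 2: Calculate margin of error
Margin = 2.8073 × 0.2572 = 0.7220

Step 3: Construct interval
CI = 2.6215 ± 0.7220
CI = (1.8995, 3.3435)

Interpretation: each one-unit increase in x is associated with a change in mean y of between 1.8995 and 3.3435, with 99% confidence.
The interval does not include 0, suggesting a significant linear relationship.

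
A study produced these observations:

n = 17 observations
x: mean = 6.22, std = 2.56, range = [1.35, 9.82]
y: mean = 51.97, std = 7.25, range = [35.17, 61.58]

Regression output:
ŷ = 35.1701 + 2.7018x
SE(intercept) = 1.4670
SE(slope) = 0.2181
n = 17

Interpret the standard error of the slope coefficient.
SE(β̂₁) = 0.2181 is the estimated standard deviation of the slope estimate across repeated samples; relative to β̂₁ = 2.7018 that is 8.1%, a precise estimate.

What SE measures:
- The standard error quantifies the sampling variability of the coefficient estimate
- It is the estimated standard deviation of β̂₁ across hypothetical repeated samples of the same size
- Smaller SE → more precise estimate

Relative precision:
- SE / |β̂₁| = 0.2181 / 2.7018 = 8.1%
- Rule of thumb (under 20%: precise; 20% to under 50%: moderately precise; 50% or more: imprecise) → precise

Link to the t-test: t = β̂₁ / SE(β̂₁) = 2.7018 / 0.2181 = 12.3879, the statistic for H₀: β₁ = 0.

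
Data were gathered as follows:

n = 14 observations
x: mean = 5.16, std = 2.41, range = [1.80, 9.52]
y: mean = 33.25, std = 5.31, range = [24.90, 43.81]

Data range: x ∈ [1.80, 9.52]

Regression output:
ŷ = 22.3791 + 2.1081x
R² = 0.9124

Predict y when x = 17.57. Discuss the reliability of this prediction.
ŷ = 59.4184, but this is extrapolation (above the data range [1.80, 9.52]) and may be unreliable.

Prediction calculation:
ŷ = 22.3791 + 2.1081 × 17.57
ŷ = 59.4184

Reliability:
- Data range: x ∈ [1.80, 9.52]
- Prediction point: x = 17.57 is 8.05 units above the observed range → this is EXTRAPOLATION, not interpolation

Why that matters here:
- R² describes fit only over the sampled x values; it says nothing about behaviour beyond them
- Real relationships often flatten, saturate, or turn nonlinear at extremes
- The standard error of prediction grows with (x − x̄)², and x = 17.57 is far from x̄ = 5.16

Report the number if required, but flag clearly that it is an extrapolation.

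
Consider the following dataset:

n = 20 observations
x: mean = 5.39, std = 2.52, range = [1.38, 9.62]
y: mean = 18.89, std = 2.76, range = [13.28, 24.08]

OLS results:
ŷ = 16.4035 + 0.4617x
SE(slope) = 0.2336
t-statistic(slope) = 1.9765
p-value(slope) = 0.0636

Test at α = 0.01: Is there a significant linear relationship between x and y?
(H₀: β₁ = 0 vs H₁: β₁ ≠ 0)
Fail to reject H₀: p-value = 0.0636 ≥ α = 0.01. The linear relationship is not significant at the 1% level.

Hypothesis test for the slope coefficient:

H₀: β₁ = 0 (no linear relationship)
H₁: β₁ ≠ 0 (linear relationship exists)

Test statistic: t = β̂₁ / SE(β̂₁) = 0.4617 / 0.2336 = 1.9765

With df = 18, the two-sided p-value for |t| = 1.9765 is 0.0636.

Decision rule: reject H₀ if p-value < α.
p-value = 0.0636 ≥ α = 0.01 → fail to reject H₀.

At α = 0.01 the data do not provide convincing evidence of a nonzero slope.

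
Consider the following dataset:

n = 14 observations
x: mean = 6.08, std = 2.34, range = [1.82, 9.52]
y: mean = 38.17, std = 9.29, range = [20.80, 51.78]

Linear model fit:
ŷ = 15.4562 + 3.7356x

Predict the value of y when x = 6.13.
ŷ = 38.3554

To predict y for x = 6.13, substitute into the regression equation:

ŷ = 15.4562 + 3.7356 × 6.13
ŷ = 15.4562 + 22.8992
ŷ = 38.3554

This is the fitted mean response at that x — an individual observation would come with a wider prediction interval.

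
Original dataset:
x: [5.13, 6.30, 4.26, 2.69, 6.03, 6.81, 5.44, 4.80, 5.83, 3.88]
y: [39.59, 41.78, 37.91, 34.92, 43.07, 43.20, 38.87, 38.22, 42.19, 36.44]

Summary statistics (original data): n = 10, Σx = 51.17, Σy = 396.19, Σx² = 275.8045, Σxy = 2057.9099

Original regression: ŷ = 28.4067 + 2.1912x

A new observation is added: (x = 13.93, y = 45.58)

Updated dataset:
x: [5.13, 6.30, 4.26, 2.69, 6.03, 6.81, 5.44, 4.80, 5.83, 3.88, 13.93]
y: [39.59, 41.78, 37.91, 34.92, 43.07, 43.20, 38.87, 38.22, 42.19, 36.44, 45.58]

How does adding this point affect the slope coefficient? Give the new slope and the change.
Adding the point moves β₁ from 2.1912 to 0.9266, i.e. it decreases by 1.2646 (-57.7%).

x = 13.93 lies well outside the original x-range [2.69, 6.81] (x̄ ≈ 5.12), so this observation has high leverage and can move the slope substantially.

Step 1: Update the sums with the new point (n goes from 10 to 11)
Σx  = 51.17 + 13.93 = 65.10
Σy  = 396.19 + 45.58 = 441.77
Σx² = 275.8045 + 13.93² = 275.8045 + 194.0449 = 469.8494
Σxy = 2057.9099 + 13.93×45.58 = 2057.9099 + 634.9294 = 2692.8393

Step 2: Recompute the slope with b₁ = (nΣxy − ΣxΣy) / (nΣx² − (Σx)²)
Numerator   = 11×2692.8393 − 65.10×441.77 = 29621.2323 − 28759.2270 = 862.0053
Denominator = 11×469.8494 − 65.10² = 5168.3434 − 4238.0100 = 930.3334
b₁(new) = 862.0053 / 930.3334 = 0.9266

(Same formula on the original sums: (10×2057.9099 − 51.17×396.19) / (10×275.8045 − 51.17²) = 306.0567 / 139.6761 = 2.1912, matching the given fit.)

Step 3: Change in slope
Δβ₁ = 0.9266 − 2.1912 = -1.2646
Relative change = -1.2646 / 2.1912 × 100% = -57.7%
→ the slope decreases when the point is added.

Because the point sits below the extension of the original line at a high-leverage x, it tilts the fit down.
In practice: check such a point for data-entry or measurement error.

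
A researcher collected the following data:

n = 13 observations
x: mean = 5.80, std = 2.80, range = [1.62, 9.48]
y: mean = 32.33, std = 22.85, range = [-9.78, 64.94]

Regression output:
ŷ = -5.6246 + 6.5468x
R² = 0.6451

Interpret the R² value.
R² = 0.6451 means 64.51% of the variation in y is explained by the linear relationship with x. This indicates a moderate fit.

R² (coefficient of determination) measures the proportion of variance in y explained by the regression model.

Here R² = 0.6451:
- Explained: 64.51% of the variation in y
- Unexplained (residual): 100% − 64.51% = 35.49%
- Rule of thumb (below 0.3 weak; 0.3 to below 0.7 moderate; 0.7 and above strong) → moderate

Equivalently, for simple linear regression R² = r², so |r| = √0.6451 ≈ 0.8032.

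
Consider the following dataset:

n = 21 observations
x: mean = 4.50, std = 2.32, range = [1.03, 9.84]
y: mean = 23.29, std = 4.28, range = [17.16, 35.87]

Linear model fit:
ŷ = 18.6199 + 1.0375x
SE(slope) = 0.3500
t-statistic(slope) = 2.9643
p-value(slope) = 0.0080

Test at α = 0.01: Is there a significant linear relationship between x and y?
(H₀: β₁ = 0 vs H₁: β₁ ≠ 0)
Since p-value = 0.0080 < α = 0.01, reject H₀ — the slope is significantly different from 0.

Hypothesis test for the slope coefficient:

H₀: β₁ = 0 (no linear relationship)
H₁: β₁ ≠ 0 (linear relationship exists)

Test statistic: t = β̂₁ / SE(β̂₁) = 1.0375 / 0.3500 = 2.9643

p = 0.0080: how often a slope estimate this far from 0 (in SE units) would arise by chance if β₁ were truly 0.

Decision rule: reject H₀ if p-value < α.
p-value = 0.0080 < α = 0.01 → reject H₀.

At α = 0.01 the data do provide convincing evidence of a nonzero slope.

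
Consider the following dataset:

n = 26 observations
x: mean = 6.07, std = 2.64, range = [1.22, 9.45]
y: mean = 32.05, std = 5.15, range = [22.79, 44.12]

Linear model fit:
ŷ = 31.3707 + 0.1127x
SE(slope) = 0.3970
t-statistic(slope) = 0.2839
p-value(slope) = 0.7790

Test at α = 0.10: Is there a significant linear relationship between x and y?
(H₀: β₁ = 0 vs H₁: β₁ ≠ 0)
p-value = 0.7790 ≥ α = 0.10, so we fail to reject H₀. The relationship is not significant.

Hypothesis test for the slope coefficient:

H₀: β₁ = 0 (no linear relationship)
H₁: β₁ ≠ 0 (linear relationship exists)

Test statistic: t = β̂₁ / SE(β̂₁) = 0.1127 / 0.3970 = 0.2839

The p-value (0.7790) is the probability, under H₀, of a t-statistic at least as extreme as |t| = 0.2839 (two-sided, df = n − 2 = 24).

Decision rule: reject H₀ if p-value < α.
p-value = 0.7790 ≥ α = 0.10 → fail to reject H₀.

At α = 0.10 the data do not provide convincing evidence of a nonzero slope.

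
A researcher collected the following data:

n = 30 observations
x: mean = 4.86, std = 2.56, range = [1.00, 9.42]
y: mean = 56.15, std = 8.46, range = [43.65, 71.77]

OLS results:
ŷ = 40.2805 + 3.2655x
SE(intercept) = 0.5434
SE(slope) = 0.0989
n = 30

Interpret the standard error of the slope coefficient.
The slope 3.2655 is pinned down to within about ±0.0989 (one SE) by these data — relative uncertainty 3.0%, i.e. precise.

SE(β̂₁) = s / √Sxx, where s is the residual standard deviation and Sxx = Σ(x − x̄)². It is the yardstick for how far β̂₁ = 3.2655 could plausibly be from the true slope.

Relative precision:
- SE / |β̂₁| = 0.0989 / 3.2655 = 3.0%
- Rule of thumb (under 20%: precise; 20% to under 50%: moderately precise; 50% or more: imprecise) → precise

Link to the t-test: t = β̂₁ / SE(β̂₁) = 3.2655 / 0.0989 = 33.0182, the statistic for H₀: β₁ = 0.

What drives SE(β̂₁): larger n (here n = 30) → smaller SE; more residual scatter → larger SE.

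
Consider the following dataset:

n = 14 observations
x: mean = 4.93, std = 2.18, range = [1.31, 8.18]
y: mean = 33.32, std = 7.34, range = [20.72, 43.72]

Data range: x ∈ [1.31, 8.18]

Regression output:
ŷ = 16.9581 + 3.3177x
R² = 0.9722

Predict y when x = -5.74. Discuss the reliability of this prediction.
The equation gives ŷ = -2.0855; however x = -5.74 is 7.05 units below the observed range, so this extrapolated value should not be trusted.

Prediction calculation:
ŷ = 16.9581 + 3.3177 × (-5.74)
ŷ = -2.0855

Reliability:
- Data range: x ∈ [1.31, 8.18]
- Prediction point: x = -5.74 is 7.05 units below the observed range → this is EXTRAPOLATION, not interpolation

Why that matters here:
- The linear relationship may not hold outside the observed range
- The standard error of prediction grows with (x − x̄)², and x = -5.74 is far from x̄ = 4.93
- There are no observations near this x to validate the fitted line there

A defensible statement: 'if the linear trend continued to x = -5.74, y would be about -2.0855' — the premise is untested.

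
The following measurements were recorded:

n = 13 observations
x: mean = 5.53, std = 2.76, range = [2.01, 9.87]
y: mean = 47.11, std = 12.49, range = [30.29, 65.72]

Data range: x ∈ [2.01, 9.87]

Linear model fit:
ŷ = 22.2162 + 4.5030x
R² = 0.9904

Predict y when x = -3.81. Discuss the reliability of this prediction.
ŷ = 5.0598, but this is extrapolation (below the data range [2.01, 9.87]) and may be unreliable.

Prediction calculation:
ŷ = 22.2162 + 4.5030 × (-3.81)
ŷ = 5.0598

Reliability:
- Data range: x ∈ [2.01, 9.87]
- Prediction point: x = -3.81 is 5.82 units below the observed range → this is EXTRAPOLATION, not interpolation

Why that matters here:
- Real relationships often flatten, saturate, or turn nonlinear at extremes
- R² describes fit only over the sampled x values; it says nothing about behaviour beyond them
- The standard error of prediction grows with (x − x̄)², and x = -3.81 is far from x̄ = 5.53

A defensible statement: 'if the linear trend continued to x = -3.81, y would be about 5.0598' — the premise is untested.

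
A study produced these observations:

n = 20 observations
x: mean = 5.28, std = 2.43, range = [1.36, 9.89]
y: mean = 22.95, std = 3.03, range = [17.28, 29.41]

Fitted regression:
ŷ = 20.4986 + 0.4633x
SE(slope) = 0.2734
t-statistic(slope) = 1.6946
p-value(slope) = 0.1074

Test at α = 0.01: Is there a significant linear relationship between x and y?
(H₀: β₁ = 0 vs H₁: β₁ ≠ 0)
Fail to reject H₀: p-value = 0.1074 ≥ α = 0.01. The linear relationship is not significant at the 1% level.

Hypothesis test for the slope coefficient:

H₀: β₁ = 0 (no linear relationship)
H₁: β₁ ≠ 0 (linear relationship exists)

Test statistic: t = β̂₁ / SE(β̂₁) = 0.4633 / 0.2734 = 1.6946

The p-value (0.1074) is the probability, under H₀, of a t-statistic at least as extreme as |t| = 1.6946 (two-sided, df = n − 2 = 18).

Decision rule: reject H₀ if p-value < α.
p-value = 0.1074 ≥ α = 0.01 → fail to reject H₀.

Conclusion: the linear association between x and y is not significant at the 1% level.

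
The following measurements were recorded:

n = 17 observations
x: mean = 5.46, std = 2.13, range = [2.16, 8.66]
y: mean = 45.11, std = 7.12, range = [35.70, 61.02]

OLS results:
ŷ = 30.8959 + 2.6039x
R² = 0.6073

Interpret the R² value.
About 60.73% of the variability in y is accounted for by the regression on x (R² = 0.6073) — a moderate linear fit.

The coefficient of determination R² is the fraction of the total variation in y that the fitted line accounts for.

Here R² = 0.6073:
- Explained: 60.73% of the variation in y
- Unexplained (residual): 100% − 60.73% = 39.27%
- Rule of thumb (below 0.3 weak; 0.3 to below 0.7 moderate; 0.7 and above strong) → moderate

Calculation: R² = 1 − (SS_res / SS_tot), where SS_res is the sum of squared residuals and SS_tot the total sum of squares.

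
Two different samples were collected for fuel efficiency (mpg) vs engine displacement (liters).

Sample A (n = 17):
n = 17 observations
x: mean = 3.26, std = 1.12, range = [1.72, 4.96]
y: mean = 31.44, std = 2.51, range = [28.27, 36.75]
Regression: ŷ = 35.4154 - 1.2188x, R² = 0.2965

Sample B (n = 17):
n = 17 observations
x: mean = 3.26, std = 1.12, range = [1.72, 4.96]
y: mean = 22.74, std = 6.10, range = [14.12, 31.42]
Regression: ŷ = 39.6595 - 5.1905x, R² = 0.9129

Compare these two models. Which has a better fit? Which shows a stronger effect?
Model B has the better fit (R² = 0.9129 vs 0.2965). Model B shows the stronger effect (|β₁| = 5.1905 vs 1.2188).

Model Comparison:

Goodness of fit (R²):
- Model A: R² = 0.2965 → 29.65% of variance in fuel efficiency explained
- Model B: R² = 0.9129 → 91.29% of variance in fuel efficiency explained
- 0.9129 > 0.2965 → Model B has the better fit

Which has the larger per-liter effect? (|β₁|)
- Model A: β₁ = -1.2188 → predicted fuel efficiency falls 1.2188 mpg per additional liter of engine displacement
- Model B: β₁ = -5.1905 → predicted fuel efficiency falls 5.1905 mpg per additional liter of engine displacement
- |-1.2188| < |-5.1905| → Model B shows the stronger marginal effect

Notes:
- R² measures how tightly points cluster around the line; β₁ measures how steep the line is — they answer different questions.
- A steeper slope doesn't make a better model if the scatter around the line is large.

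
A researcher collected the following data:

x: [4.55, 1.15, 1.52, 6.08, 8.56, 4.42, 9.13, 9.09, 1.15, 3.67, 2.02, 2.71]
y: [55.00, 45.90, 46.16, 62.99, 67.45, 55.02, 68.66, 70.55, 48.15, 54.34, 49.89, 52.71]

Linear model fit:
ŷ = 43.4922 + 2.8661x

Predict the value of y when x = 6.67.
ŷ = 62.6091

x = 6.67 lies inside the observed range [1.15, 9.13], so the fitted equation applies directly:

ŷ = 43.4922 + 2.8661 × 6.67
ŷ = 43.4922 + 19.1169
ŷ = 62.6091

This is a point prediction; actual observations scatter around it by roughly the residual standard deviation.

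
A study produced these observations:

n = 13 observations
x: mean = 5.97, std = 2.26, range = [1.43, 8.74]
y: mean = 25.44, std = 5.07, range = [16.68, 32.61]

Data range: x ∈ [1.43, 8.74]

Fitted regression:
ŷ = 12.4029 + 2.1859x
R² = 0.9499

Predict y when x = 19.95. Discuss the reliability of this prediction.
ŷ = 56.0116 (extrapolation — x = 19.95 lies outside [1.43, 8.74], so reliability is low).

Prediction calculation:
ŷ = 12.4029 + 2.1859 × 19.95
ŷ = 56.0116

Reliability:
- Data range: x ∈ [1.43, 8.74]
- Prediction point: x = 19.95 is 11.21 units above the observed range → this is EXTRAPOLATION, not interpolation

Why that matters here:
- The linear relationship may not hold outside the observed range
- Real relationships often flatten, saturate, or turn nonlinear at extremes
- The standard error of prediction grows with (x − x̄)², and x = 19.95 is far from x̄ = 5.97

The R² = 0.9499 only validates the fit within [1.43, 8.74]; treat ŷ = 56.0116 with caution.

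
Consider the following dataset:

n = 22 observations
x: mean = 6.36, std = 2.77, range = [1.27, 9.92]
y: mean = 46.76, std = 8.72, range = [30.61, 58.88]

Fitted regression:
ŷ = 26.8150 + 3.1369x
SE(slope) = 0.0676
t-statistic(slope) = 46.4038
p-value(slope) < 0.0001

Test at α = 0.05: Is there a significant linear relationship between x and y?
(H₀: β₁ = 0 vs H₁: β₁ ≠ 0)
p-value < 0.0001 < α = 0.05, so we reject H₀. The relationship is significant.

Hypothesis test for the slope coefficient:

H₀: β₁ = 0 (no linear relationship)
H₁: β₁ ≠ 0 (linear relationship exists)

Test statistic: t = β̂₁ / SE(β̂₁) = 3.1369 / 0.0676 = 46.4038

p < 0.0001: how often a slope estimate this far from 0 (in SE units) would arise by chance if β₁ were truly 0.

Decision rule: reject H₀ if p-value < α.
p-value < 0.0001 < α = 0.05 → reject H₀.

Conclusion: the linear association between x and y is significant at the 5% level.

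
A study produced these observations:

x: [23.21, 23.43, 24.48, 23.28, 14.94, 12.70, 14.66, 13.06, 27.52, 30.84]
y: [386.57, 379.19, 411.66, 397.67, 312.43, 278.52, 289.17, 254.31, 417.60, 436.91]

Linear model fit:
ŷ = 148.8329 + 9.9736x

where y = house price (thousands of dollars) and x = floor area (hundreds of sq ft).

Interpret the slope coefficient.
For each additional hundred sq ft of floor area, predicted house price increases by approximately 9.9736 thousand dollars.

The slope coefficient β₁ = 9.9736 represents the marginal effect of floor area on house price.

Interpretation:
- Floor area up by 1 hundred sq ft → predicted house price increases by 9.9736 thousand dollars
- This is a linear approximation: the same per-unit change is assumed across the whole observed x range
- The slope describes association in these data, not necessarily a causal effect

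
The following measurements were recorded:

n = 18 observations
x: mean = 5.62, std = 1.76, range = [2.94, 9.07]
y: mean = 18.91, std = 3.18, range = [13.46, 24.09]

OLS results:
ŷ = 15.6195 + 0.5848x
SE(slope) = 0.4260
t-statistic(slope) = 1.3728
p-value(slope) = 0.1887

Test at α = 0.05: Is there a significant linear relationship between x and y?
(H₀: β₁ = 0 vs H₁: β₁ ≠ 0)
Since p-value = 0.1887 ≥ α = 0.05, fail to reject H₀ — the slope is not significantly different from 0.

Hypothesis test for the slope coefficient:

H₀: β₁ = 0 (no linear relationship)
H₁: β₁ ≠ 0 (linear relationship exists)

Test statistic: t = β̂₁ / SE(β̂₁) = 0.5848 / 0.4260 = 1.3728

p = 0.1887: how often a slope estimate this far from 0 (in SE units) would arise by chance if β₁ were truly 0.

Decision rule: reject H₀ if p-value < α.
p-value = 0.1887 ≥ α = 0.05 → fail to reject H₀.

There is not sufficient evidence at the 5% significance level to conclude that a linear relationship exists between x and y.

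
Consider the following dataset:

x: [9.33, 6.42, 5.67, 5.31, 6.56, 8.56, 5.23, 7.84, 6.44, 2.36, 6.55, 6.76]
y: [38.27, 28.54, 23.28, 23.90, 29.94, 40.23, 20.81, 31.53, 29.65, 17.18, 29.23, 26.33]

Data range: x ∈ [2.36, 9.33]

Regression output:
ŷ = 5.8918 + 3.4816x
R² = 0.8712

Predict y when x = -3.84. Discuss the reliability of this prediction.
ŷ = -7.4775 (extrapolation — x = -3.84 lies outside [2.36, 9.33], so reliability is low).

Prediction calculation:
ŷ = 5.8918 + 3.4816 × (-3.84)
ŷ = -7.4775

Reliability:
- Data range: x ∈ [2.36, 9.33]
- Prediction point: x = -3.84 is 6.20 units below the observed range → this is EXTRAPOLATION, not interpolation

Why that matters here:
- There are no observations near this x to validate the fitted line there
- Real relationships often flatten, saturate, or turn nonlinear at extremes

Report the number if required, but flag clearly that it is an extrapolation.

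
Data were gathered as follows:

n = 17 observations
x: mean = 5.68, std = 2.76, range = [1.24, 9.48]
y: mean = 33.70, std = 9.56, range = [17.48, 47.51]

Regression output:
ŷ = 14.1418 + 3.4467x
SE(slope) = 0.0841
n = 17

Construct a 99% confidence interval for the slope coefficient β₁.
The 99% CI for β₁ is (3.1989, 3.6945)

Confidence interval for the slope:

The 99% CI for β₁ is: β̂₁ ± t*(α/2, n-2) × SE(β̂₁)

Step 1: Find critical t-value
- Confidence level = 0.99
- Degrees of freedom = n - 2 = 17 - 2 = 15
- t*(α/2, 15) = 2.9467

Step 2: Calculate margin of error
Margin = 2.9467 × 0.0841 = 0.2478

Step 3: Construct interval
CI = 3.4467 ± 0.2478
CI = (3.1989, 3.6945)

Interpretation: each one-unit increase in x is associated with a change in mean y of between 3.1989 and 3.6945, with 99% confidence.
The interval does not include 0, suggesting a significant linear relationship.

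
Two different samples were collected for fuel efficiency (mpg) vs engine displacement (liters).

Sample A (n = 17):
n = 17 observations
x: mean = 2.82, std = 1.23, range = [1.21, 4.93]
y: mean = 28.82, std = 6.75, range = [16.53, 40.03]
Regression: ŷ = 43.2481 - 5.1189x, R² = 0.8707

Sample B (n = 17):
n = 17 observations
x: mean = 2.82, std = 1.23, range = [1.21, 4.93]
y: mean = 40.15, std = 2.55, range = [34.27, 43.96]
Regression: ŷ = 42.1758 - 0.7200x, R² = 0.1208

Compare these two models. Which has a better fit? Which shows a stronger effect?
Model A has the better fit (R² = 0.8707 vs 0.1208). Model A shows the stronger effect (|β₁| = 5.1189 vs 0.7200).

Model Comparison:

Which explains more variance? (R²)
- Model A: R² = 0.8707 → 87.07% of variance in fuel efficiency explained
- Model B: R² = 0.1208 → 12.08% of variance in fuel efficiency explained
- 0.8707 > 0.1208 → Model A has the better fit

Effect size (slope magnitude):
- Model A: β₁ = -5.1189 → predicted fuel efficiency falls 5.1189 mpg per additional liter of engine displacement
- Model B: β₁ = -0.7200 → predicted fuel efficiency falls 0.7200 mpg per additional liter of engine displacement
- |-5.1189| > |-0.7200| → Model A shows the stronger marginal effect

Notes:
- A better fit (higher R²) doesn't necessarily mean a more important relationship.
- R² measures how tightly points cluster around the line; β₁ measures how steep the line is — they answer different questions.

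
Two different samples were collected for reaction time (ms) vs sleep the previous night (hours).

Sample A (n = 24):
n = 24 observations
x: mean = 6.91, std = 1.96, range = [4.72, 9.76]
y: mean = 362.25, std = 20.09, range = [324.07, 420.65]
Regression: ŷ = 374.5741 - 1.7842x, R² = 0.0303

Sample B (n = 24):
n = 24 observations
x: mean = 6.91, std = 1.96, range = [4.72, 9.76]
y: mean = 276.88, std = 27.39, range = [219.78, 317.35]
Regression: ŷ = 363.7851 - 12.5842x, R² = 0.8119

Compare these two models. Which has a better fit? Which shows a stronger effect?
Model B has the better fit (R² = 0.8119 vs 0.0303). Model B shows the stronger effect (|β₁| = 12.5842 vs 1.7842).

Model Comparison:

Fit — compare R²:
- Model A: R² = 0.0303 → 3.03% of variance in reaction time explained
- Model B: R² = 0.8119 → 81.19% of variance in reaction time explained
- 0.8119 > 0.0303 → Model B has the better fit

Which has the larger per-hour effect? (|β₁|)
- Model A: β₁ = -1.7842 → predicted reaction time falls 1.7842 ms per additional hour of sleep
- Model B: β₁ = -12.5842 → predicted reaction time falls 12.5842 ms per additional hour of sleep
- |-1.7842| < |-12.5842| → Model B shows the stronger marginal effect

Note: A better fit (higher R²) doesn't necessarily mean a more important relationship.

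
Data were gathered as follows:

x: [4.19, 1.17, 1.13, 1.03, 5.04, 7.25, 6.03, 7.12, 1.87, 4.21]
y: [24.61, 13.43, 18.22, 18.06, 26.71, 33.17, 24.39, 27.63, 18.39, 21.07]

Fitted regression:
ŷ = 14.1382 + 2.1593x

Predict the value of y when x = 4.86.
ŷ = 24.6324

x = 4.86 lies inside the observed range [1.03, 7.25], so the fitted equation applies directly:

ŷ = 14.1382 + 2.1593 × 4.86
ŷ = 14.1382 + 10.4942
ŷ = 24.6324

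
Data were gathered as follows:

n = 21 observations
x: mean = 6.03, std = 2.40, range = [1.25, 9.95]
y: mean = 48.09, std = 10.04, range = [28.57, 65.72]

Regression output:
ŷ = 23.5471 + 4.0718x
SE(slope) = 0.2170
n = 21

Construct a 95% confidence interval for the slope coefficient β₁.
The 95% CI for β₁ is (3.6176, 4.5260)

Confidence interval for the slope:

The 95% CI for β₁ is: β̂₁ ± t*(α/2, n-2) × SE(β̂₁)

Step 1: Find critical t-value
- Confidence level = 0.95
- Degrees of freedom = n - 2 = 21 - 2 = 19
- t*(α/2, 19) = 2.0930

Step 2: Calculate margin of error
Margin = 2.0930 × 0.2170 = 0.4542

Step 3: Construct interval
CI = 4.0718 ± 0.4542
CI = (3.6176, 4.5260)

Interpretation: each one-unit increase in x is associated with a change in mean y of between 3.6176 and 4.5260, with 95% confidence.
Since 0 is outside the interval, a two-sided test at α = 0.05 would reject H₀: β₁ = 0.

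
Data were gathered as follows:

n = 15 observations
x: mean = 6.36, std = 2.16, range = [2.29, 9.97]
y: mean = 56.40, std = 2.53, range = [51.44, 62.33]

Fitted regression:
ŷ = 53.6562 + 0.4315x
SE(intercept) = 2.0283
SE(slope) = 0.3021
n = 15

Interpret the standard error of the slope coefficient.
SE(slope) = 0.3021 measures the uncertainty in the estimated slope. The coefficient is estimated imprecisely (SE/|β̂₁| = 70.0%).

What SE measures:
- The standard error quantifies the sampling variability of the coefficient estimate
- It is the estimated standard deviation of β̂₁ across hypothetical repeated samples of the same size
- Smaller SE → more precise estimate

Relative precision:
- SE / |β̂₁| = 0.3021 / 0.4315 = 70.0%
- Rule of thumb (under 20%: precise; 20% to under 50%: moderately precise; 50% or more: imprecise) → imprecise

Link to interval estimation: a confidence interval for β₁ is β̂₁ ± t* × 0.3021, so SE sets the half-width per unit of t*.

What drives SE(β̂₁): more residual scatter → larger SE; wider spread of x values → smaller SE; larger n (here n = 15) → smaller SE.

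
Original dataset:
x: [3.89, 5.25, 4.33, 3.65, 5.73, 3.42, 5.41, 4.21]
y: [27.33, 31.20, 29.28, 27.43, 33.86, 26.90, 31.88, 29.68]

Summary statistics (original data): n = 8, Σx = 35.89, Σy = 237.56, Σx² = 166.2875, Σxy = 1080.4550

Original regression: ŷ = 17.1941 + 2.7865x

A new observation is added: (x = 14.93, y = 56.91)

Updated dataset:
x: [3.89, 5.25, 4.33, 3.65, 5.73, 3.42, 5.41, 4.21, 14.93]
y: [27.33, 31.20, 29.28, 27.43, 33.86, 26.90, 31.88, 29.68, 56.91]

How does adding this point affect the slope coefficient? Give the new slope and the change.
The slope changes from 2.7865 to 2.6152 (change of -0.1713, or -6.1%).

x = 14.93 lies well outside the original x-range [3.42, 5.73] (x̄ ≈ 4.49), so this observation has high leverage and can move the slope substantially.

Step 1: Update the sums with the new point (n goes from 8 to 9)
Σx  = 35.89 + 14.93 = 50.82
Σy  = 237.56 + 56.91 = 294.47
Σx² = 166.2875 + 14.93² = 166.2875 + 222.9049 = 389.1924
Σxy = 1080.4550 + 14.93×56.91 = 1080.4550 + 849.6663 = 1930.1213

Step 2: Recompute the slope with b₁ = (nΣxy − ΣxΣy) / (nΣx² − (Σx)²)
Numerator   = 9×1930.1213 − 50.82×294.47 = 17371.0917 − 14964.9654 = 2406.1263
Denominator = 9×389.1924 − 50.82² = 3502.7316 − 2582.6724 = 920.0592
b₁(new) = 2406.1263 / 920.0592 = 2.6152

(Same formula on the original sums: (8×1080.4550 − 35.89×237.56) / (8×166.2875 − 35.89²) = 117.6116 / 42.2079 = 2.7865, matching the given fit.)

Step 3: Change in slope
Δβ₁ = 2.6152 − 2.7865 = -0.1713
Relative change = -0.1713 / 2.7865 × 100% = -6.1%
→ the slope decreases when the point is added.

Because the point sits below the extension of the original line at a high-leverage x, it tilts the fit down.
In practice: examine leverage (hᵢ) and Cook's distance rather than deleting it automatically.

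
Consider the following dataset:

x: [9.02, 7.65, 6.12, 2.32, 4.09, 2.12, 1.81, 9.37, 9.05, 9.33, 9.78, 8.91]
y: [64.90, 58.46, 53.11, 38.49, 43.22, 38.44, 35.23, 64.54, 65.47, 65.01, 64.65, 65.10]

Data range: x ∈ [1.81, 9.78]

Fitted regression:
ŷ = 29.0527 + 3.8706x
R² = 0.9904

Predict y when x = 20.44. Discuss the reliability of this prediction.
ŷ = 108.1678 (extrapolation — x = 20.44 lies outside [1.81, 9.78], so reliability is low).

Prediction calculation:
ŷ = 29.0527 + 3.8706 × 20.44
ŷ = 108.1678

Reliability:
- Data range: x ∈ [1.81, 9.78]
- Prediction point: x = 20.44 is 10.66 units above the observed range → this is EXTRAPOLATION, not interpolation

Why that matters here:
- The linear relationship may not hold outside the observed range
- R² describes fit only over the sampled x values; it says nothing about behaviour beyond them
- There are no observations near this x to validate the fitted line there

A defensible statement: 'if the linear trend continued to x = 20.44, y would be about 108.1678' — the premise is untested.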